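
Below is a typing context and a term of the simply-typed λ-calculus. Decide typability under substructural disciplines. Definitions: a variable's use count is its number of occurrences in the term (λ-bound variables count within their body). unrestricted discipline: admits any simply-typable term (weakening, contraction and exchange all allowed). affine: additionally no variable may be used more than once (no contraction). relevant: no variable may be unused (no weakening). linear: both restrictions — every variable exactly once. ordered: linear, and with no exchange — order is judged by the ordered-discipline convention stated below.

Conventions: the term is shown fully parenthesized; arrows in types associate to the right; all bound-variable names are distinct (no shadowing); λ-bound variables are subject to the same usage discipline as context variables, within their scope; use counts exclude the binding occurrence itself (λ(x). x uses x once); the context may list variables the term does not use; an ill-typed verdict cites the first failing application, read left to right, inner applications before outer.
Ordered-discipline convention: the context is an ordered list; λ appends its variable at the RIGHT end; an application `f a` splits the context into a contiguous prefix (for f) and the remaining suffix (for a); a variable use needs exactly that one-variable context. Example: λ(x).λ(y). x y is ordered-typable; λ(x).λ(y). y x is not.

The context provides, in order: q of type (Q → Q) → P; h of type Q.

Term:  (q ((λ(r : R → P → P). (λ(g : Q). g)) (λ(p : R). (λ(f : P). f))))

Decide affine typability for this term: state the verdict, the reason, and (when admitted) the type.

yes — no duplicate uses among q, h, r, g, p, f; term : P
counts: q ×1, h ×0, r [bound] ×0, g [bound] ×1, p [bound] ×0, f [bound] ×1
order of uses: q, g, f
typing: well-typed — term : P
all disciplines: ordered ✗; linear ✗; affine ✓; relevant ✗; unrestricted ✓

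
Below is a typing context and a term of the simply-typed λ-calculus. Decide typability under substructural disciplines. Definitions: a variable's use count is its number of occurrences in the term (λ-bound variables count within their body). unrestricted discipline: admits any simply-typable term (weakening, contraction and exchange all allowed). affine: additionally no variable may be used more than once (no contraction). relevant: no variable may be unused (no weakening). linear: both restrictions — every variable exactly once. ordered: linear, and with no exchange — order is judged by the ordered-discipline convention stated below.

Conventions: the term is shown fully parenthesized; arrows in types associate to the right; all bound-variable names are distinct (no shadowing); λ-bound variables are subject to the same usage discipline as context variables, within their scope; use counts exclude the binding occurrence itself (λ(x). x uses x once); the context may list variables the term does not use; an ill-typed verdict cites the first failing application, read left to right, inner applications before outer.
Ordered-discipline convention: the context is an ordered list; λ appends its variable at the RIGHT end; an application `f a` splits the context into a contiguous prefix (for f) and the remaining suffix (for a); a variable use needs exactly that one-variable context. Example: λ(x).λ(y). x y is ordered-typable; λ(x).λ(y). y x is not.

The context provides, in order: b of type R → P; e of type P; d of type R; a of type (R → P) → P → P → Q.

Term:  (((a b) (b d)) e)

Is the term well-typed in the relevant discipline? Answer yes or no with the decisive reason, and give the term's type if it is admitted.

yes — b, e, d, a: all used, weakening unneeded; term : Q
variable uses: b: 2×; e: 1×; d: 1×; a: 1×
use order (left to right): a, b, b, d, e
typing: well-typed — term : Q
all disciplines: ordered ✗ | linear ✗ | affine ✗ | relevant ✓ | unrestricted ✓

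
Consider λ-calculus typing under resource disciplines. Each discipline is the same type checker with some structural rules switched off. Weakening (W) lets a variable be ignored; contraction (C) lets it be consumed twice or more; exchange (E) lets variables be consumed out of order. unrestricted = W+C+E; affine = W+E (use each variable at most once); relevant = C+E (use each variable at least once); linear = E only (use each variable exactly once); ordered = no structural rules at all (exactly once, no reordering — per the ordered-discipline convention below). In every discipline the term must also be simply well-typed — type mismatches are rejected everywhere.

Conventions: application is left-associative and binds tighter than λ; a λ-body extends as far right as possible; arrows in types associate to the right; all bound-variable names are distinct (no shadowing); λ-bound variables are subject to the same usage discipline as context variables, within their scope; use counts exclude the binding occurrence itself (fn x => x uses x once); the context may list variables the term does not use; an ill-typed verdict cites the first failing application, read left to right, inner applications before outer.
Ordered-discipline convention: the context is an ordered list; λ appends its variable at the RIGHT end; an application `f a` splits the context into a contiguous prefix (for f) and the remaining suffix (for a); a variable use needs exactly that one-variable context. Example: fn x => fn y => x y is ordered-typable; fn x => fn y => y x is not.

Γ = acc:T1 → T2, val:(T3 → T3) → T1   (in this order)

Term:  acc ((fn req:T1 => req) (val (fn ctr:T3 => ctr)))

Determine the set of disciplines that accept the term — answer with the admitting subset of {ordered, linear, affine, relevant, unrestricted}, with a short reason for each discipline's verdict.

admitting disciplines: ordered, linear, affine, relevant, unrestricted
usage: acc: 1; val: 1; req [bound]: 1; ctr [bound]: 1
use order (left to right): acc, req, val, ctr
typing: well-typed — term : T2
ordered: ✓, acc, val, req, ctr once each; derivable with no W/C/E
linear: ✓, acc, val, req, ctr: one use apiece
affine: ✓, no duplicate uses among acc, val, req, ctr
relevant: ✓, acc, val, req, ctr: all used, weakening unneeded
unrestricted: ✓, well-typed at T2; no restrictions here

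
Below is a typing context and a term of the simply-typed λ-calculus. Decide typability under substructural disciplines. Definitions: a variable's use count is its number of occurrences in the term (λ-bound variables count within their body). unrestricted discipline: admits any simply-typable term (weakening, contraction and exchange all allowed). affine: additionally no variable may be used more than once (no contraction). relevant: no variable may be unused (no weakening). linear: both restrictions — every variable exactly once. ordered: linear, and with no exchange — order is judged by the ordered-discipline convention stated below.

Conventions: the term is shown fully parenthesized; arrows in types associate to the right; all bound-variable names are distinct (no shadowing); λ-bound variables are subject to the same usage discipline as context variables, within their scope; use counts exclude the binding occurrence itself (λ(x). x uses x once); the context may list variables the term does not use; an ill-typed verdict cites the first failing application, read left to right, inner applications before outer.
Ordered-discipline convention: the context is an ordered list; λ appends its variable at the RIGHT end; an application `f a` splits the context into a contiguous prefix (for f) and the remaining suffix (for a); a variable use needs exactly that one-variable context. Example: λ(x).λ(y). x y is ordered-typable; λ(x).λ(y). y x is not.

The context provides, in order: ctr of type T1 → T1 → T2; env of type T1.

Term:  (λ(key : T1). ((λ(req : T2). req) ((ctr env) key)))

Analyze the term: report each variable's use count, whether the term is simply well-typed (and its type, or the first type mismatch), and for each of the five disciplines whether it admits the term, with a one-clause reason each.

use counts: ctr=1; env=1; key (bound)=1; req (bound)=1
use order (left to right): req, ctr, env, key
typing: well-typed — term : T1 → T2
ordered: ✓, single-use (ctr, env, key, req), ordered derivation ok
linear: ✓, single use per variable (ctr, env, key, req)
affine: ✓, none of ctr, env, key, req used more than once
relevant: ✓, none of ctr, env, key, req goes unused
unrestricted: ✓, typability at T1 → T2 is all that's needed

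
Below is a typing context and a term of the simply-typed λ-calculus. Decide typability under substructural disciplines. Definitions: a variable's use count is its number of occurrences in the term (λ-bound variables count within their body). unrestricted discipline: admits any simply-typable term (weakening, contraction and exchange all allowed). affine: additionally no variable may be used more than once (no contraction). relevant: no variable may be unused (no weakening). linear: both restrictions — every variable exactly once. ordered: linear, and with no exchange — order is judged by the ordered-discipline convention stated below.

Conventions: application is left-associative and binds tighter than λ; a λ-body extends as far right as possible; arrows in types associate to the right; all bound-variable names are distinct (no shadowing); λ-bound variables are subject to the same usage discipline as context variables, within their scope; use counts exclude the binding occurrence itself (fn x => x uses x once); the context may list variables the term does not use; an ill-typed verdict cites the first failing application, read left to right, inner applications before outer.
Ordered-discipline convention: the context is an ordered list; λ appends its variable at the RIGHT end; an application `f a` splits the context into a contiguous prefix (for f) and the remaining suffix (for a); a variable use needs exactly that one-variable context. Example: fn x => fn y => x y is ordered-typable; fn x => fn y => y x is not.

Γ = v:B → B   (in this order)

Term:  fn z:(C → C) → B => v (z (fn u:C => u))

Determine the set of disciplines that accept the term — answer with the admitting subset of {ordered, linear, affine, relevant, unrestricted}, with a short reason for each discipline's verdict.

admitting disciplines: ordered, linear, affine, relevant, unrestricted
counts: v: 1×, z [bound]: 1×, u [bound]: 1×
use order (left to right): v, z, u
typing: the term checks, with type ((C → C) → B) → B
ordered: ✓ — single-use (v, z, u), ordered derivation ok
linear: ✓ — v, z, u: one use apiece
affine: ✓ — no duplicate uses among v, z, u
relevant: ✓ — every one of v, z, u appears
unrestricted: ✓ — simply typable at ((C → C) → B) → B; W, C, E all held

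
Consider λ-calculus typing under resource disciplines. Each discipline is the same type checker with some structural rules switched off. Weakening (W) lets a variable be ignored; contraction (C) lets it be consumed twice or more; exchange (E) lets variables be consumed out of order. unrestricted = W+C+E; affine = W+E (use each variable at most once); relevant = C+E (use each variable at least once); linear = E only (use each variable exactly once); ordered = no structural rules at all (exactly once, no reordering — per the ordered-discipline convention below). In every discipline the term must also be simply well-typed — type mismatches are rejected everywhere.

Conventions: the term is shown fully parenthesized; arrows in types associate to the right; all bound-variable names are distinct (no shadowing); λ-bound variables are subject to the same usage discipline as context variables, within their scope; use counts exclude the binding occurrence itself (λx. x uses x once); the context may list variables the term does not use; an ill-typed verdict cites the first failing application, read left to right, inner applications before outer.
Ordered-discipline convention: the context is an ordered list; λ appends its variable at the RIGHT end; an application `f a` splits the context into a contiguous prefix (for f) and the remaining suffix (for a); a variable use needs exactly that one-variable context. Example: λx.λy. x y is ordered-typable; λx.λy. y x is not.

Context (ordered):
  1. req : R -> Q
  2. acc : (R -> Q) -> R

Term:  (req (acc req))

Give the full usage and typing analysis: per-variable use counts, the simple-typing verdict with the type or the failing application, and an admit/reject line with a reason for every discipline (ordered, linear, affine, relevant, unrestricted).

usage: req: 2×; acc: 1×
order of uses: req, acc, req
typing: the term checks, with type Q
ordered: ✗ — repeated use of req ×2
linear: ✗ — repeated use of req ×2
affine: ✗ — repeated use of req ×2
relevant: ✓ — every one of req, acc appears
unrestricted: ✓ — typability at Q is all that's needed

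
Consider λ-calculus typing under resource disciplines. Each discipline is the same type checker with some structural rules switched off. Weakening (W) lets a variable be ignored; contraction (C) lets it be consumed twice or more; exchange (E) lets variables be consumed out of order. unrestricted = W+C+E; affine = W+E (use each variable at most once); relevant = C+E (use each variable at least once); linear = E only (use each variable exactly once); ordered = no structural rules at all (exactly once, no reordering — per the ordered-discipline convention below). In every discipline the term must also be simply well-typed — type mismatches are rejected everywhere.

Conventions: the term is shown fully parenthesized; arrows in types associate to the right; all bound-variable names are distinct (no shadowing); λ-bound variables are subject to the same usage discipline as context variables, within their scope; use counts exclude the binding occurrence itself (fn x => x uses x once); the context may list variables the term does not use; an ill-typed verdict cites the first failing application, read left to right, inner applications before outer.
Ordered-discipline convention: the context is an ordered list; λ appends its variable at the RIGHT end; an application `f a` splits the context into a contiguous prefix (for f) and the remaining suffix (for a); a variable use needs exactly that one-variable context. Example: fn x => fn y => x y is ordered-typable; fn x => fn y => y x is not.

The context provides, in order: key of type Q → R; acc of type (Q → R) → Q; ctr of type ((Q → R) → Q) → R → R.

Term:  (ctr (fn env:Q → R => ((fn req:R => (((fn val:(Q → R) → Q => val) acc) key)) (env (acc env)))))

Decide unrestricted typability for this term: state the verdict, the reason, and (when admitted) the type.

yes — well-typed at R → R; no restrictions here; term : R → R
variable uses: key=1, acc=2, ctr=1, env (λ-bound)=2, req (λ-bound)=0, val (λ-bound)=1
left-to-right use order: ctr, val, acc, key, env, acc, env
typing: well-typed — term : R → R
summary: ordered ✗ | linear ✗ | affine ✗ | relevant ✗ | unrestricted ✓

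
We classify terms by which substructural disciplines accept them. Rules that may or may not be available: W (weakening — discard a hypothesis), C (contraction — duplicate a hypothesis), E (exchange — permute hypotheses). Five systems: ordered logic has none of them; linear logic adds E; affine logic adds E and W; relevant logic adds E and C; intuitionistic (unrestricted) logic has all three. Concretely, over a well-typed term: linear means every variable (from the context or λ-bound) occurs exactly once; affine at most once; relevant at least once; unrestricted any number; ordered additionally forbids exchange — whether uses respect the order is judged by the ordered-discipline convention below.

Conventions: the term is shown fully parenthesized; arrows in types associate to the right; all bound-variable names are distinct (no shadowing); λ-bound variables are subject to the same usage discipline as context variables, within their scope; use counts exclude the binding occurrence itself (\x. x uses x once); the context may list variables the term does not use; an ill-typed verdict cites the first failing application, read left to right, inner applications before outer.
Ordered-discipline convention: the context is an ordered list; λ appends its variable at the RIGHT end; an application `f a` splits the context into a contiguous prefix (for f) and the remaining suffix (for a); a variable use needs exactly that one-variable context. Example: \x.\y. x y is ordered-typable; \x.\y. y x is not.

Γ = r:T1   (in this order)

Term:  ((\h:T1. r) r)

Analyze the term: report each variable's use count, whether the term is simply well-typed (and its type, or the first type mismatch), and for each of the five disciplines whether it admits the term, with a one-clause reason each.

variable uses: r: 2×; h (λ-bound): 0×
order of uses: r, r
typing: ✓ — T1
ordered: ✗ — repeated use of r ×2; h left unused
linear: ✗ — repeated use of r ×2; h left unused
affine: ✗ — repeated use of r ×2
relevant: ✗ — h left unused
unrestricted: ✓ — typability at T1 is all that's needed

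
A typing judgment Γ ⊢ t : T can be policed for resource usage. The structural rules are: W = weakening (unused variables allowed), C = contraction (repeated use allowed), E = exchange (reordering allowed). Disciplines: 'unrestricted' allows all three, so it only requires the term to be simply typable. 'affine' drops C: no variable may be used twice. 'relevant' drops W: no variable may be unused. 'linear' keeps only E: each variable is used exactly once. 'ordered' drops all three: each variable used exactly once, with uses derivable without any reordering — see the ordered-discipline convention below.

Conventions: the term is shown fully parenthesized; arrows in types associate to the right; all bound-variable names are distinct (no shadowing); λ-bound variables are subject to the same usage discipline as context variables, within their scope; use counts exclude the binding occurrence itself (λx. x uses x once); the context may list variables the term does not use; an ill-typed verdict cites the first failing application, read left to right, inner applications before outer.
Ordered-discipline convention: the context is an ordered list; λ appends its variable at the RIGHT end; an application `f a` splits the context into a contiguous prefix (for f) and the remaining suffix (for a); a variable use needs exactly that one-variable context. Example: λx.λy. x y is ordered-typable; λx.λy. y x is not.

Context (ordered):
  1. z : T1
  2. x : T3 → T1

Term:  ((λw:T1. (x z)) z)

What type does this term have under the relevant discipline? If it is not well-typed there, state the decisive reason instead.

not well-typed under relevant — the type mismatch rejects it
usage: z: 2×; x: 1×; w (bound): 0×
use order (left to right): x, z, z
typing: ill-typed: an argument T1 mismatches the expected T3
summary: ordered ✗ | linear ✗ | affine ✗ | relevant ✗ | unrestricted ✗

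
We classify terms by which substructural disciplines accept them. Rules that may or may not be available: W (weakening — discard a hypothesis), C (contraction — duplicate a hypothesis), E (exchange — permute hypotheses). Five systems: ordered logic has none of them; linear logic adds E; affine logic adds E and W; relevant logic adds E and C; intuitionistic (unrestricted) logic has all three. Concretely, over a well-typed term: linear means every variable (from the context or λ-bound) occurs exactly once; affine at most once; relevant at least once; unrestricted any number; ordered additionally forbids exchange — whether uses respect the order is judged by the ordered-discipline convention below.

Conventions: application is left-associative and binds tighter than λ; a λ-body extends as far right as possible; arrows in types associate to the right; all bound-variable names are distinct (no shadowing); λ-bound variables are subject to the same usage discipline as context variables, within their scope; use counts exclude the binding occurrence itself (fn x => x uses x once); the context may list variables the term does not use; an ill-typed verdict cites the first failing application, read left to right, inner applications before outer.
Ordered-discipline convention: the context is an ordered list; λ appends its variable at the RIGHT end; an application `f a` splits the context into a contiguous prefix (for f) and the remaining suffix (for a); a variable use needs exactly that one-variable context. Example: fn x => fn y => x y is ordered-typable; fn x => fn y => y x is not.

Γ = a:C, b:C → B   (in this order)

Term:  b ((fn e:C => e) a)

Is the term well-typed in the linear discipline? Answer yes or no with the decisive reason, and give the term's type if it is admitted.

yes — exactly-once usage across a, b, e; term : B
variable uses: a: 1×; b: 1×; e (bound): 1×
order of uses: b, e, a
typing: the term checks, with type B
across the five disciplines: ordered ✗, linear ✓, affine ✓, relevant ✓, unrestricted ✓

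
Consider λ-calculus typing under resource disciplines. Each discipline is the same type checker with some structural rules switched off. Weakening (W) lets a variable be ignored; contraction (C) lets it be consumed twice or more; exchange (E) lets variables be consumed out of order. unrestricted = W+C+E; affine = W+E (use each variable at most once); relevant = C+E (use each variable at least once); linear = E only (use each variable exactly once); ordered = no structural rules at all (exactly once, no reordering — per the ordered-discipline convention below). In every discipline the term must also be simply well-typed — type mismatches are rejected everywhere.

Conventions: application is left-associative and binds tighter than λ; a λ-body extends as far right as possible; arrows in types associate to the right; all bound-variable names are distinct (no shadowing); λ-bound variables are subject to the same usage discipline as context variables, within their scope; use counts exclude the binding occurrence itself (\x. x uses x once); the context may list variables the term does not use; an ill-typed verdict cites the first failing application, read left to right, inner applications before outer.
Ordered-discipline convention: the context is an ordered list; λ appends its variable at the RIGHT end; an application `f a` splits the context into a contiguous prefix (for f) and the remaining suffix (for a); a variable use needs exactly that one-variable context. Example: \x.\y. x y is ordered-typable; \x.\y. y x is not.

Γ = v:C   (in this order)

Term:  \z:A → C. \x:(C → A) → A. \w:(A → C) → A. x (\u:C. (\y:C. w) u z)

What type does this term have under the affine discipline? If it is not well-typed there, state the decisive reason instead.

term : (A → C) → ((C → A) → A) → ((A → C) → A) → A
variable uses: v: 0, z [bound]: 1, x [bound]: 1, w [bound]: 1, u [bound]: 1, y [bound]: 0
left-to-right use order: x, w, u, z
typing: the term checks, with type (A → C) → ((C → A) → A) → ((A → C) → A) → A
summary: ordered ✗ · linear ✗ · affine ✓ · relevant ✗ · unrestricted ✓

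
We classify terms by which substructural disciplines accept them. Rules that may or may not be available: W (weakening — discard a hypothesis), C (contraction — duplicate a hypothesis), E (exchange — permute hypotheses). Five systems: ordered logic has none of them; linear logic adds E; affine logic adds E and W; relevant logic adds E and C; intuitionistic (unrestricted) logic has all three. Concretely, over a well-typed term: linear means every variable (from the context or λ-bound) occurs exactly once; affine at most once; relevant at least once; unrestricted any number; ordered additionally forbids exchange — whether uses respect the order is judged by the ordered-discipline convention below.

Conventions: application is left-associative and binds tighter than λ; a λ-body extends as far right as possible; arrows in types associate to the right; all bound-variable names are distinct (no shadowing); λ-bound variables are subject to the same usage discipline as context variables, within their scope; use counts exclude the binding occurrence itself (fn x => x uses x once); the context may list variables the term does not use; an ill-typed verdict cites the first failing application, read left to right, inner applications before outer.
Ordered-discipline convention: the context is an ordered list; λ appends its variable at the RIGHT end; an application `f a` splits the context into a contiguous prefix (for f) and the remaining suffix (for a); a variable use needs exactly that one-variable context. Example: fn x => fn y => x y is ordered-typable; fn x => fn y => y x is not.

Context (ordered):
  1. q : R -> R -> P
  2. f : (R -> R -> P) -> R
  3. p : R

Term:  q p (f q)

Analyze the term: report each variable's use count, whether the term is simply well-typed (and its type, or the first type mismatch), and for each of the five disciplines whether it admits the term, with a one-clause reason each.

variable uses: q ×2, f ×1, p ×1
use order (left to right): q, p, f, q
typing: ✓ — P
ordered: ✗, uses contraction: q ×2
linear: ✗, uses contraction: q ×2
affine: ✗, uses contraction: q ×2
relevant: ✓, q, f, p: all used, weakening unneeded
unrestricted: ✓, well-typed at P; no restrictions here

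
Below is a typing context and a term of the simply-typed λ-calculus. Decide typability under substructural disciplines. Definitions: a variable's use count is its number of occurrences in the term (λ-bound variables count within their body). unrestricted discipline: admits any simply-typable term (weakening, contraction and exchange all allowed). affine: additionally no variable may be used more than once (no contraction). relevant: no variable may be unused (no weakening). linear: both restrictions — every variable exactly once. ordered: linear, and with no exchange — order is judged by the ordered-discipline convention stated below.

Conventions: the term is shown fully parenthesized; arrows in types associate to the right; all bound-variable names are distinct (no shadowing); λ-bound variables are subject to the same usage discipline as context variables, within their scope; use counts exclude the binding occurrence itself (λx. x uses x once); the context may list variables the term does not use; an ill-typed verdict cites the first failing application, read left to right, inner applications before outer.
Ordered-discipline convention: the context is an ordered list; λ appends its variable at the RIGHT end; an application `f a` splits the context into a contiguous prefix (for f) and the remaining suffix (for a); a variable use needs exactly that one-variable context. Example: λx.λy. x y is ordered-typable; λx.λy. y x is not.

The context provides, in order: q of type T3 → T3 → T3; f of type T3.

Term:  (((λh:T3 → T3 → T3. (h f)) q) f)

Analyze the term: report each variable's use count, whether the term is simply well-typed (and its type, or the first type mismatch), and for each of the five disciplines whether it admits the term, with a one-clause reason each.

variable uses: q ×1, f ×2, h [bound] ×1
left-to-right use order: h, f, q, f
typing: ✓ — T3
ordered ✗ (needs contraction — f ×2)
linear ✗ (needs contraction — f ×2)
affine ✗ (needs contraction — f ×2)
relevant ✓ (at least one use each (q, f, h))
unrestricted ✓ (type-checks (T3) and nothing is barred)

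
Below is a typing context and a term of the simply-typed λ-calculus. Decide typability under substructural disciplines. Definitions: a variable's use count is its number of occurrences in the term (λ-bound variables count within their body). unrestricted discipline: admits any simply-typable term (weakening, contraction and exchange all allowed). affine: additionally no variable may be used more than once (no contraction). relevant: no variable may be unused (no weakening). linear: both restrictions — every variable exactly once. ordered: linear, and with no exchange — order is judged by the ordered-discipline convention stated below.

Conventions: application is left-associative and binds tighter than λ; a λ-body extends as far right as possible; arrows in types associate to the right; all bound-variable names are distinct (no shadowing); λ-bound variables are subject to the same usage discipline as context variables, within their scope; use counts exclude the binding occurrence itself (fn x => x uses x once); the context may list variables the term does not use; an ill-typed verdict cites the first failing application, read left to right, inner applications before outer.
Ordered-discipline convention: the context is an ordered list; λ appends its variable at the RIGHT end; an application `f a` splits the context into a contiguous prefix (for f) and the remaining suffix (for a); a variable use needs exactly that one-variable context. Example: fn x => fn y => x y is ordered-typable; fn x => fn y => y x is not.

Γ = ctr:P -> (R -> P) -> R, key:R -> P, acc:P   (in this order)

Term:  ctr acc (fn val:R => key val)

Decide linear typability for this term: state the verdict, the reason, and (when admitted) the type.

yes — each of ctr, key, acc, val used exactly once; term : R
use counts: ctr=1; key=1; acc=1; val [bound]=1
left-to-right use order: ctr, acc, key, val
typing: well-typed at R
across the five disciplines: ordered ✗; linear ✓; affine ✓; relevant ✓; unrestricted ✓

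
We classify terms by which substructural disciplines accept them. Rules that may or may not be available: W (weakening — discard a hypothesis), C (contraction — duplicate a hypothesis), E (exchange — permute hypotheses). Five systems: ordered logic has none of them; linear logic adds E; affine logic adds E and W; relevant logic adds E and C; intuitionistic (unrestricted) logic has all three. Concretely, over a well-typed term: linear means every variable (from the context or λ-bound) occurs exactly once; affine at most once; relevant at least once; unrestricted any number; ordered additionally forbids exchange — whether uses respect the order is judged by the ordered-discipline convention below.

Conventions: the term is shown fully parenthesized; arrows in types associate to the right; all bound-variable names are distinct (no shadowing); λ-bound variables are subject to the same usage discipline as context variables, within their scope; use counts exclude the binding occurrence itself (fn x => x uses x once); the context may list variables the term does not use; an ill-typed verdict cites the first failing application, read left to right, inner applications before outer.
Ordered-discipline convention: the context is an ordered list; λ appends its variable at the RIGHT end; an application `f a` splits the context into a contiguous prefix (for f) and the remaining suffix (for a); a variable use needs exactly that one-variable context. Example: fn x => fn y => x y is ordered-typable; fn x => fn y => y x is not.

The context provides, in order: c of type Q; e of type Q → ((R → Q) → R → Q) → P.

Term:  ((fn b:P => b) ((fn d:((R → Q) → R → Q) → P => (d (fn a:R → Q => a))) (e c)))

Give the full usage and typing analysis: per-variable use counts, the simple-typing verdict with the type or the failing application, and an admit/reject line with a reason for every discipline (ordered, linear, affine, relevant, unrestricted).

usage: c ×1; e ×1; b [bound] ×1; d [bound] ×1; a [bound] ×1
use order (left to right): b, d, a, e, c
typing: ✓ — P
ordered: ✗ — no ordered split (uses run b, d, a, e, c)
linear: ✓ — single use per variable (c, e, b, d, a)
affine: ✓ — c, e, b, d, a: no repeats, contraction unneeded
relevant: ✓ — c, e, b, d, a: all used, weakening unneeded
unrestricted: ✓ — well-typed at P; no restrictions here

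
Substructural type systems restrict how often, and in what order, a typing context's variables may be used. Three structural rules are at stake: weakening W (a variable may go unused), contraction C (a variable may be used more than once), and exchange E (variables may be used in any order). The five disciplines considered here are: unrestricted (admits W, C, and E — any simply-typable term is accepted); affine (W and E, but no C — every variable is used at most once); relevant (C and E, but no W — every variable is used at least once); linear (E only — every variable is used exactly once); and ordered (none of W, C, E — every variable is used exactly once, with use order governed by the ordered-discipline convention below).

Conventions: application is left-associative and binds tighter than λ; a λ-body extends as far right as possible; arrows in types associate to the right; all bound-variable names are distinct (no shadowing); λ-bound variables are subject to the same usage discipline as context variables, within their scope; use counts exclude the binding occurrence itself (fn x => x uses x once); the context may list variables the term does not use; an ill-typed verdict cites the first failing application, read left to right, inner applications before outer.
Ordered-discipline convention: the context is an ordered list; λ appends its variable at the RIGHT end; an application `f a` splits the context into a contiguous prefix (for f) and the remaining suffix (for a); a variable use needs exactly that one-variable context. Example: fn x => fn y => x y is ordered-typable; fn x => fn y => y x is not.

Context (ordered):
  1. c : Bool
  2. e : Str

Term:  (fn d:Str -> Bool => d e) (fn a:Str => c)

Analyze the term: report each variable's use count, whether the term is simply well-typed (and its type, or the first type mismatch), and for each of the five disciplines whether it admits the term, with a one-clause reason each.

counts: c=1, e=1, d (bound)=1, a (bound)=0
left-to-right use order: d, e, c
typing: well-typed at Bool
ordered: ✗ — a never used (weakening)
linear: ✗ — a never used (weakening)
affine: ✓ — no duplicate uses among c, e, d, a
relevant: ✗ — a never used (weakening)
unrestricted: ✓ — well-typed at Bool; no restrictions here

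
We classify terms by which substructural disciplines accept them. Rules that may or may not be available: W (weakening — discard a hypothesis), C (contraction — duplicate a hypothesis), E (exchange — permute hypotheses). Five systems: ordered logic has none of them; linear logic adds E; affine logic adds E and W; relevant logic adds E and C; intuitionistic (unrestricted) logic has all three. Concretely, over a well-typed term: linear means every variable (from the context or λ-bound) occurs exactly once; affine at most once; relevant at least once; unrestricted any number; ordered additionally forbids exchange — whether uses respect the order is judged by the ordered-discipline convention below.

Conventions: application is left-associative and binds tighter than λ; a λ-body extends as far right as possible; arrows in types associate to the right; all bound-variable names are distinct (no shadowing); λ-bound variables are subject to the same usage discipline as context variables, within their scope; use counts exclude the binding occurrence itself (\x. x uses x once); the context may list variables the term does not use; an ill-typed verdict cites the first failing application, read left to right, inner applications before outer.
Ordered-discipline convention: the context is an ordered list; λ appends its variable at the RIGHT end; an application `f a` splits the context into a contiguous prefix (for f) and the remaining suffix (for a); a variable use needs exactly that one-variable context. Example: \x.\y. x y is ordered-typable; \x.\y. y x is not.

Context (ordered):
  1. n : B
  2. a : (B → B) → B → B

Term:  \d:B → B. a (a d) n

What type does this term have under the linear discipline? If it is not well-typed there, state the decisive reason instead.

not well-typed under linear — a ×2 used more than once (contraction)
counts: n=1, a=2, d [bound]=1
left-to-right use order: a, a, d, n
typing: ✓ — (B → B) → B
all disciplines: ordered ✗ | linear ✗ | affine ✗ | relevant ✓ | unrestricted ✓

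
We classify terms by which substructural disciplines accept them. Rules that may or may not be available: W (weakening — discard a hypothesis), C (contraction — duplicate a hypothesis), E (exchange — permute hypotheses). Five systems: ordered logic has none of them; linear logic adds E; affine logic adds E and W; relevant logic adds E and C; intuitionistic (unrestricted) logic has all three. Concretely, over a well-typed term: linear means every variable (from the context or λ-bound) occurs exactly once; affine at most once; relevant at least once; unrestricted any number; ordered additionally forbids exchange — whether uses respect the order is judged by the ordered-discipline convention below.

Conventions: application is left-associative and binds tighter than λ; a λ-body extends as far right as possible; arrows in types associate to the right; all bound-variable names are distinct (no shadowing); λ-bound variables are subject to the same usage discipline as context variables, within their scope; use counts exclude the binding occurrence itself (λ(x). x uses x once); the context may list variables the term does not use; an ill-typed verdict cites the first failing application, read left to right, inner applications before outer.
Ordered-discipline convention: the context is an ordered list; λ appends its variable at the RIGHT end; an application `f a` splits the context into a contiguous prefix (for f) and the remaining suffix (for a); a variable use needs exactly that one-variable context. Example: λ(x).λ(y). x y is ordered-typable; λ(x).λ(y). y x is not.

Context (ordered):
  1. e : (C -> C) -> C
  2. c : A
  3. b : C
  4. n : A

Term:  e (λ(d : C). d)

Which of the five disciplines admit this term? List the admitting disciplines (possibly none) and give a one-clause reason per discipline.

admitted by: affine, unrestricted
variable uses: e=1; c=0; b=0; n=0; d (bound)=1
use order (left to right): e, d
typing: well-typed — term : C
ordered: ✗, c, b, n never used (weakening)
linear: ✗, c, b, n never used (weakening)
affine: ✓, e, c, b, n, d: no repeats, contraction unneeded
relevant: ✗, c, b, n never used (weakening)
unrestricted: ✓, type-checks (C) and nothing is barred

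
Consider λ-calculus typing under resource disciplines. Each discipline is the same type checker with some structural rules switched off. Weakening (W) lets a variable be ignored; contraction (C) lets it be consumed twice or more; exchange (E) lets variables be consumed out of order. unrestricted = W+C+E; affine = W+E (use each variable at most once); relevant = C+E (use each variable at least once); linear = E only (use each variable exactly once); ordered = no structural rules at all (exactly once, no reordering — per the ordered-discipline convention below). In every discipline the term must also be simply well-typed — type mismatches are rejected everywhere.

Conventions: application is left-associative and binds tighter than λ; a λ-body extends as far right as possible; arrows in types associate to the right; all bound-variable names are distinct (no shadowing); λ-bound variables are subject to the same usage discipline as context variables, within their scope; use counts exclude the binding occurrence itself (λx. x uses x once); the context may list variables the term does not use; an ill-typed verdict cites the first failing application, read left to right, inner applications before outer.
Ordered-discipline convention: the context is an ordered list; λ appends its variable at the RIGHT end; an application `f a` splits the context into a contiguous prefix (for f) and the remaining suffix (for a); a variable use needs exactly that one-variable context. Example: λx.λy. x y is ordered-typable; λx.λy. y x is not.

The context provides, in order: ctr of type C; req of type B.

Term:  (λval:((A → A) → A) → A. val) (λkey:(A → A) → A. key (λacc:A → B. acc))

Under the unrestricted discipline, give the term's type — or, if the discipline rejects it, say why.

not well-typed under unrestricted — the type mismatch rejects it
variable uses: ctr: 0×; req: 0×; val [bound]: 1×; key [bound]: 1×; acc [bound]: 1×
use order (left to right): val, key, acc
typing: ill-typed: argument of type (A → B) → A → B where A → A is required
summary: ordered ✗ · linear ✗ · affine ✗ · relevant ✗ · unrestricted ✗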